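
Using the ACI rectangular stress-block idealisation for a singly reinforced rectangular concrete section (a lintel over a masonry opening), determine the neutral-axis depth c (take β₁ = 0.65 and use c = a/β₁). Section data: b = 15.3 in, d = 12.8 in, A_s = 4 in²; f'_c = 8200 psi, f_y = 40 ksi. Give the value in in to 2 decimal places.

c ≈ 2.31 in

T = A_s f_y = 4 × 40 = 160 kips.
a = T/(0.85 f'_c b) = 160/(0.85 × 8.2 × 15.3) = 1.5004 in.
With β₁ = 0.65, c = a/β₁ = 1.5004/0.65 = 2.31 in.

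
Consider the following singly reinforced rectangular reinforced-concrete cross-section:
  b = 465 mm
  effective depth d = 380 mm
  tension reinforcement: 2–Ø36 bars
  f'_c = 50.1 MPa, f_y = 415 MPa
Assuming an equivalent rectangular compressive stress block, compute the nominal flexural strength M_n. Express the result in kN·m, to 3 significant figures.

M_n ≈ 303 kN·m

A_s = 2 × 1018 = 2036 mm².
T = A_s f_y = 2036 × 415 = 844940 N = 844.94 kN.
From C = T: a = T/(0.85 f'_c b) = 844940/(0.85 × 50.1 × 465) = 42.67 mm.
M_n = T(d − a/2) = 844.94 kN × (380 − 21.335) mm = 303.05 kN·m.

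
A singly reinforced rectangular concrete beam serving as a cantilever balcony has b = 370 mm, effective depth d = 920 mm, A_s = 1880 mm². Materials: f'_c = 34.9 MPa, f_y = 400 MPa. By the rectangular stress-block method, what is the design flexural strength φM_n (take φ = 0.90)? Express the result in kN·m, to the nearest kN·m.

φM_n ≈ 599 kN·m

T = A_s f_y = 1880 × 400 = 752000 N = 752 kN.
From C = T: a = T/(0.85 f'_c b) = 752000/(0.85 × 34.9 × 370) = 68.51 mm.
M_n = T(d − a/2) = 752 kN × (920 − 34.255) mm = 666.08 kN·m.
φM_n = 0.90 × 666.08 = 599.47 kN·m.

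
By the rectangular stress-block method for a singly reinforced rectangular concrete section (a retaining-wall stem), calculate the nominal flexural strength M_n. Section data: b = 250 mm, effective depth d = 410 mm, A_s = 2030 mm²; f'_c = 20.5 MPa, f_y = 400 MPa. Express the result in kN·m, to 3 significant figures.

T = A_s f_y = 2030 × 400 = 812000 N = 812 kN.
From C = T: a = T/(0.85 f'_c b) = 812000/(0.85 × 20.5 × 250) = 186.40 mm.
M_n = T(d − a/2) = 812 kN × (410 − 93.2) mm = 257.24 kN·m.

M_n ≈ 257 kN·m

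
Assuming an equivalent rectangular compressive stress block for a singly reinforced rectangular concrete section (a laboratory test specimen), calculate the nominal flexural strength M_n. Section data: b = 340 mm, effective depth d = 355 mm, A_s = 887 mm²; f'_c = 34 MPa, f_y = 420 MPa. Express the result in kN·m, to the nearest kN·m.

T = A_s f_y = 887 × 420 = 372540 N = 372.54 kN.
From C = T: a = T/(0.85 f'_c b) = 372540/(0.85 × 34 × 340) = 37.91 mm.
M_n = T(d − a/2) = 372.54 kN × (355 − 18.955) mm = 125.19 kN·m.

M_n ≈ 125 kN·m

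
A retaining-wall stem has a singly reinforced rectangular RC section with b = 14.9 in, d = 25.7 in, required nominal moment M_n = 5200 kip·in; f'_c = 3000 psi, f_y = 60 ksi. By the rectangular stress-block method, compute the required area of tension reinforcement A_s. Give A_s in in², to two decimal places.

A_s ≈ 3.82 in²

From M_n = 0.85 f'_c a b (d − a/2):
a = d − √(d² − 2M_n/(0.85 f'_c b)) = 25.7 − √(25.7² − 2 × 5200/(0.85 × 3 × 14.9)) = 6.034 in.
A_s = 0.85 f'_c a b / f_y = 0.85 × 3 × 6.034 × 14.9 / 60 = 3.821 in².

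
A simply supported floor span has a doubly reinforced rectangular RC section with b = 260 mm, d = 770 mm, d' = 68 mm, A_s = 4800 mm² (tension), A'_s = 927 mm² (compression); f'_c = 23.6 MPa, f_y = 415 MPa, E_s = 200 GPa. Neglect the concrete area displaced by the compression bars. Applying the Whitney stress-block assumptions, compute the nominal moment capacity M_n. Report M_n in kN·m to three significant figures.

M_n ≈ 1260 kN·m

Assume both tension and compression steel yield.
Net tension couple steel: A_s − A'_s = 3873 mm².
a = (A_s − A'_s) f_y / (0.85 f'_c b) = 1607295/(0.85 × 23.6 × 260) = 308.17 mm.
c = a/β₁ = 308.17/0.85 = 362.55 mm; ε'_s = 0.003(c − d')/c = 0.0024 ≥ f_y/E_s = 0.0021, so compression steel does yield.
M_n = (A_s − A'_s) f_y (d − a/2) + A'_s f_y (d − d') = [1607295 × (770 − 154.085) + 384705 × (770 − 68)] × 10⁻⁶ = 989.96 + 270.06 = 1260.02 kN·m.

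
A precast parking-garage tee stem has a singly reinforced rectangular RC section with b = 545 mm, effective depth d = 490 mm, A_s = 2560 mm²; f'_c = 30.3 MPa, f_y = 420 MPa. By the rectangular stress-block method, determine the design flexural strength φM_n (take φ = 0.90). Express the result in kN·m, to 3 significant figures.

T = A_s f_y = 2560 × 420 = 1075200 N = 1075.2 kN.
From C = T: a = T/(0.85 f'_c b) = 1075200/(0.85 × 30.3 × 545) = 76.60 mm.
M_n = T(d − a/2) = 1075.2 kN × (490 − 38.3) mm = 485.67 kN·m.
φM_n = 0.90 × 485.67 = 437.10 kN·m.

φM_n ≈ 437 kN·m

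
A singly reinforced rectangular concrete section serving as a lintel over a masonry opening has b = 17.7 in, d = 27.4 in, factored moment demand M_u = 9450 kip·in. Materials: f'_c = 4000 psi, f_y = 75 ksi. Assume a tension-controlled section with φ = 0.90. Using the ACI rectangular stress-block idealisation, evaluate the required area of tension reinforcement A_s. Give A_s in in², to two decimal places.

M_n = M_u/φ = 9450/0.90 = 10500 kip·in.
From M_n = 0.85 f'_c a b (d − a/2):
a = d − √(d² − 2M_n/(0.85 f'_c b)) = 27.4 − √(27.4² − 2 × 10500/(0.85 × 4 × 17.7)) = 7.355 in.
A_s = 0.85 f'_c a b / f_y = 0.85 × 4 × 7.355 × 17.7 / 75 = 5.902 in².

A_s ≈ 5.90 in²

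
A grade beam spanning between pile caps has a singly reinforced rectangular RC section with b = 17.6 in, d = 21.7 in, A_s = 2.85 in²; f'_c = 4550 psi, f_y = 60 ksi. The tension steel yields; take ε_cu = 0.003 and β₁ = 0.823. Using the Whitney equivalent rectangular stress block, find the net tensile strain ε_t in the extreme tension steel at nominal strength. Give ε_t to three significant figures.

ε_t ≈ 0.0183

a = A_s f_y/(0.85 f'_c b) = 2.512 in.
β₁ = 0.823, so c = a/β₁ = 2.512/0.823 = 3.052 in.
From the linear strain diagram with ε_cu = 0.003: ε_t = 0.003 (d − c)/c = 0.003 × (21.7 − 3.052)/3.052 = 0.0183.
Since ε_t ≥ 0.005, the section is tension-controlled.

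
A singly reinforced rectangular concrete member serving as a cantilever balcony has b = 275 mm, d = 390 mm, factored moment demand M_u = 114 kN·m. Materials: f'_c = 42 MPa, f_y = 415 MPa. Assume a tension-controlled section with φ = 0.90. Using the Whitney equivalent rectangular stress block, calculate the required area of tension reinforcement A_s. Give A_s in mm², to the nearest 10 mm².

M_n = M_u/φ = 114/0.90 = 126.667 kN·m.
With M_n = 0.85 f'_c a b (d − a/2), solve the quadratic for a:
a = d − √(d² − 2M_n/(0.85 f'_c b)) = 390 − √(390² − 2 × 126.667×10⁶/(0.85 × 42 × 275)) = 34.62 mm.
A_s = 0.85 f'_c a b / f_y = 0.85 × 42 × 34.62 × 275 / 415 = 819.0 mm².

A_s ≈ 820 mm²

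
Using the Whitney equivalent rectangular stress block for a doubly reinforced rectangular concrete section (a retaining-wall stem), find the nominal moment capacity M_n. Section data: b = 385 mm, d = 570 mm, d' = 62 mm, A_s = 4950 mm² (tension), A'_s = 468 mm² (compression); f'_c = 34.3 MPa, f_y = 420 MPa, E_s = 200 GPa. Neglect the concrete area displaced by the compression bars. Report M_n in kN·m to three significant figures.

Assume both tension and compression steel yield.
Net tension couple steel: A_s − A'_s = 4482 mm².
a = (A_s − A'_s) f_y / (0.85 f'_c b) = 1882440/(0.85 × 34.3 × 385) = 167.71 mm.
c = a/β₁ = 167.71/0.805 = 208.34 mm; ε'_s = 0.003(c − d')/c = 0.0021 ≥ f_y/E_s = 0.0021, so compression steel does yield.
M_n = (A_s − A'_s) f_y (d − a/2) + A'_s f_y (d − d') = [1882440 × (570 − 83.855) + 196560 × (570 − 62)] × 10⁻⁶ = 915.14 + 99.85 = 1014.99 kN·m.

M_n ≈ 1010 kN·m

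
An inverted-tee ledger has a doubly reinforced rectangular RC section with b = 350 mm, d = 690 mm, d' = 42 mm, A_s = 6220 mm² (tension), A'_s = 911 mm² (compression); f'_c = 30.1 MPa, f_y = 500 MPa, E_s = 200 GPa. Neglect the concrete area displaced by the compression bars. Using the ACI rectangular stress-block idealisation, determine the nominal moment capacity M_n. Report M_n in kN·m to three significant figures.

Assume both tension and compression steel yield.
Net tension couple steel: A_s − A'_s = 5309 mm².
a = (A_s − A'_s) f_y / (0.85 f'_c b) = 2654500/(0.85 × 30.1 × 350) = 296.43 mm.
c = a/β₁ = 296.43/0.835 = 355.01 mm; ε'_s = 0.003(c − d')/c = 0.0026 ≥ f_y/E_s = 0.0025, so compression steel does yield.
M_n = (A_s − A'_s) f_y (d − a/2) + A'_s f_y (d − d') = [2654500 × (690 − 148.215) + 455500 × (690 − 42)] × 10⁻⁶ = 1438.17 + 295.16 = 1733.33 kN·m.

M_n ≈ 1730 kN·m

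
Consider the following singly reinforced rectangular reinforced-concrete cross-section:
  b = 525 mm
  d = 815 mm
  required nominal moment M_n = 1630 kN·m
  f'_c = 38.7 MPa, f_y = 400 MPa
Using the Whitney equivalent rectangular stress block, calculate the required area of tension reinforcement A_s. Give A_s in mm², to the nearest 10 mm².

A_s ≈ 5420 mm²

With M_n = 0.85 f'_c a b (d − a/2), solve the quadratic for a:
a = d − √(d² − 2M_n/(0.85 f'_c b)) = 815 − √(815² − 2 × 1630×10⁶/(0.85 × 38.7 × 525)) = 125.47 mm.
A_s = 0.85 f'_c a b / f_y = 0.85 × 38.7 × 125.47 × 525 / 400 = 5417.1 mm².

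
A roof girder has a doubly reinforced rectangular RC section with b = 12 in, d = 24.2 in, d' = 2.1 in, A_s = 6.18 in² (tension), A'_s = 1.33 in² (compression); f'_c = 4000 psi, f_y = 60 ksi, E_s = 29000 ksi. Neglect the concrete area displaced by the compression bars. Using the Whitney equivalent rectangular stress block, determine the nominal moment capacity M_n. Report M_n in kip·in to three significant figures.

Assume both steels yield.
a = (A_s − A'_s) f_y/(0.85 f'_c b) = (6.18 − 1.33) × 60/(0.85 × 4 × 12) = 7.132 in.
c = a/β₁ = 7.132/0.85 = 8.391 in; ε'_s = 0.003(c − d')/c = 0.0022 ≥ ε_y = 0.0021, so the compression steel yields.
M_n = (A_s − A'_s) f_y (d − a/2) + A'_s f_y (d − d') = 291 × (24.2 − 3.566) + 79.8 × (24.2 − 2.1) = 6004.5 + 1763.6 = 7768.1 kip·in.

M_n ≈ 7770 kip·in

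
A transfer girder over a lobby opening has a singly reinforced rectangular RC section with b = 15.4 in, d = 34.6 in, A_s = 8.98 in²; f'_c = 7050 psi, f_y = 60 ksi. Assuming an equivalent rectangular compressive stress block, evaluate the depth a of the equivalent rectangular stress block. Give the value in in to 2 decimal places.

a ≈ 5.84 in

T = A_s f_y = 8.98 × 60 = 538.8 kips.
a = T/(0.85 f'_c b) = 538.8/(0.85 × 7.05 × 15.4) = 5.84 in.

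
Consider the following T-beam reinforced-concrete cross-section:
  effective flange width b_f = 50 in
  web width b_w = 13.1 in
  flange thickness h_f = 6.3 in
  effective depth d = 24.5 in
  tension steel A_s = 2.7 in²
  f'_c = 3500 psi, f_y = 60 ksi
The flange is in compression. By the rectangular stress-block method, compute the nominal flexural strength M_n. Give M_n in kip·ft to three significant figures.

Tension: T = A_s f_y = 2.7 × 60 = 162 kips.
Try a within the flange: a = T/(0.85 f'_c b_f) = 162/(0.85 × 3.5 × 50) = 1.089 in.
Since a = 1.089 ≤ h_f = 6.3 in, the stress block lies entirely in the flange; analyse as a rectangular beam of width b_f.
M_n = T(d − a/2) = 162 × (24.5 − 0.5445) = 3880.8 kip·in.
M_n = 3880.8/12 = 323.40 kip·ft.

M_n ≈ 323 kip·ft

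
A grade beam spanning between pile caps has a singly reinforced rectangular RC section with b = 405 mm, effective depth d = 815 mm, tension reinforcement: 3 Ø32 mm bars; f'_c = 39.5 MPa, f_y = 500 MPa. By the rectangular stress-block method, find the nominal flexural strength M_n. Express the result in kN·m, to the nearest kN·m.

A_s = 3 × 804 = 2412 mm².
T = A_s f_y = 2412 × 500 = 1206000 N = 1206 kN.
From C = T: a = T/(0.85 f'_c b) = 1206000/(0.85 × 39.5 × 405) = 88.69 mm.
M_n = T(d − a/2) = 1206 kN × (815 − 44.345) mm = 929.41 kN·m.

M_n ≈ 929 kN·m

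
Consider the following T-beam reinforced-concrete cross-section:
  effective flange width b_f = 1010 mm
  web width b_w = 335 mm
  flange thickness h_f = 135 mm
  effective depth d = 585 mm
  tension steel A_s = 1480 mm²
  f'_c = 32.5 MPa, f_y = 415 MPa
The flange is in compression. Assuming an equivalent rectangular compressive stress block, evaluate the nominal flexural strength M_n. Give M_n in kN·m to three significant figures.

M_n ≈ 353 kN·m

Tension: T = A_s f_y = 1480 × 415 = 614200 N.
Try a within the flange: a = T/(0.85 f'_c b_f) = 614200/(0.85 × 32.5 × 1010) = 22.01 mm.
Since a = 22.01 ≤ h_f = 135 mm, the stress block lies entirely in the flange; analyse as a rectangular beam of width b_f.
M_n = T(d − a/2) = 614200 × (585 − 11.005) = 352.55 × 10⁶ N·mm.
M_n = 352.55 kN·m.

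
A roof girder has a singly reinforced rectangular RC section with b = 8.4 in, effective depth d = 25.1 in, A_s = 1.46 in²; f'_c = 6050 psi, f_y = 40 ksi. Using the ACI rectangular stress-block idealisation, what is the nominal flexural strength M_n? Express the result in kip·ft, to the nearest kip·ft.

M_n ≈ 119 kip·ft

T = A_s f_y = 1.46 × 40 = 58.4 kips.
a = T/(0.85 f'_c b) = 58.4/(0.85 × 6.05 × 8.4) = 1.352 in.
M_n = T(d − a/2) = 58.4 × (25.1 − 0.676) = 1426.4 kip·in = 1426.4/12 = 118.87 kip·ft.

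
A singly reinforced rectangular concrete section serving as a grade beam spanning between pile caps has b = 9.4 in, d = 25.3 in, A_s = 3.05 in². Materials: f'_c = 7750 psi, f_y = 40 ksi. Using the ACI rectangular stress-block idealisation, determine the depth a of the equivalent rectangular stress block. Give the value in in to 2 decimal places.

a ≈ 1.97 in

T = A_s f_y = 3.05 × 40 = 122 kips.
a = T/(0.85 f'_c b) = 122/(0.85 × 7.75 × 9.4) = 1.97 in.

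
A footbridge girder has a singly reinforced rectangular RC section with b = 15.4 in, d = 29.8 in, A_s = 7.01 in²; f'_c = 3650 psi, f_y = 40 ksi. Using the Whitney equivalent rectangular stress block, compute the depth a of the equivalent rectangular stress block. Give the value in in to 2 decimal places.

T = A_s f_y = 7.01 × 40 = 280.4 kips.
a = T/(0.85 f'_c b) = 280.4/(0.85 × 3.65 × 15.4) = 5.87 in.

a ≈ 5.87 in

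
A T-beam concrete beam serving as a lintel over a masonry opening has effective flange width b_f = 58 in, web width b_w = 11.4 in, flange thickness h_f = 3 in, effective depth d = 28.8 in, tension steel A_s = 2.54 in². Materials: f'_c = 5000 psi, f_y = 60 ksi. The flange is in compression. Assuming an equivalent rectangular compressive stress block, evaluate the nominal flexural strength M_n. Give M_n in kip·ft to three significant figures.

Tension: T = A_s f_y = 2.54 × 60 = 152.4 kips.
Try a within the flange: a = T/(0.85 f'_c b_f) = 152.4/(0.85 × 5 × 58) = 0.618 in.
Since a = 0.618 ≤ h_f = 3 in, the stress block lies entirely in the flange; analyse as a rectangular beam of width b_f.
M_n = T(d − a/2) = 152.4 × (28.8 − 0.309) = 4342.0 kip·in.
M_n = 4342.0/12 = 361.83 kip·ft.

M_n ≈ 362 kip·ft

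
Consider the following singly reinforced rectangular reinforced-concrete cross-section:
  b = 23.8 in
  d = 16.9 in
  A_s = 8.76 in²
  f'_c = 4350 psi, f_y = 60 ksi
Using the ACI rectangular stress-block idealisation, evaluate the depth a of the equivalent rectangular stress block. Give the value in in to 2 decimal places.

a ≈ 5.97 in

T = A_s f_y = 8.76 × 60 = 525.6 kips.
a = T/(0.85 f'_c b) = 525.6/(0.85 × 4.35 × 23.8) = 5.97 in.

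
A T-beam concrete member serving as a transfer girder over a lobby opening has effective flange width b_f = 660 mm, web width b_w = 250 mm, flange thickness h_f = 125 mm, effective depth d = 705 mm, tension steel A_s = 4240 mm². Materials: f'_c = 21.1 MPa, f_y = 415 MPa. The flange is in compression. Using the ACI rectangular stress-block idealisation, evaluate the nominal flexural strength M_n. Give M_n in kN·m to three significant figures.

Tension: T = A_s f_y = 4240 × 415 = 1759600 N.
Try a within the flange: a = T/(0.85 f'_c b_f) = 1759600/(0.85 × 21.1 × 660) = 148.65 mm.
a = 148.65 > h_f = 125 mm: the block extends into the web. Split into flange-overhang and web parts.
C_f = 0.85 f'_c (b_f − b_w) h_f = 0.85 × 21.1 × (660 − 250) × 125 = 919169 N.
Remaining web compression depth: a_w = (T − C_f)/(0.85 f'_c b_w) = (1759600 − 919169)/(0.85 × 21.1 × 250) = 187.44 mm.
M_n = C_f(d − h_f/2) + (T − C_f)(d − a_w/2) = 919169 × (705 − 62.5) + 840431 × (705 − 93.72) = 590.57 + 513.74 = 1104.31 × 10⁶ N·mm.
M_n = 1104.31 kN·m.

M_n ≈ 1100 kN·m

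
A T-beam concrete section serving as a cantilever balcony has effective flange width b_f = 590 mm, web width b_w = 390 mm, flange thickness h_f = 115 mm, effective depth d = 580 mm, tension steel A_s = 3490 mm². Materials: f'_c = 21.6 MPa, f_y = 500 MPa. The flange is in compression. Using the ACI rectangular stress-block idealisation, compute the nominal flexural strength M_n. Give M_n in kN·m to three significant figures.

M_n ≈ 866 kN·m

Tension: T = A_s f_y = 3490 × 500 = 1745000 N.
Try a within the flange: a = T/(0.85 f'_c b_f) = 1745000/(0.85 × 21.6 × 590) = 161.09 mm.
a = 161.09 > h_f = 115 mm: the block extends into the web. Split into flange-overhang and web parts.
C_f = 0.85 f'_c (b_f − b_w) h_f = 0.85 × 21.6 × (590 − 390) × 115 = 422280 N.
Remaining web compression depth: a_w = (T − C_f)/(0.85 f'_c b_w) = (1745000 − 422280)/(0.85 × 21.6 × 390) = 184.73 mm.
M_n = C_f(d − h_f/2) + (T − C_f)(d − a_w/2) = 422280 × (580 − 57.5) + 1322720 × (580 − 92.365) = 220.64 + 645.00 = 865.64 × 10⁶ N·mm.
M_n = 865.64 kN·m.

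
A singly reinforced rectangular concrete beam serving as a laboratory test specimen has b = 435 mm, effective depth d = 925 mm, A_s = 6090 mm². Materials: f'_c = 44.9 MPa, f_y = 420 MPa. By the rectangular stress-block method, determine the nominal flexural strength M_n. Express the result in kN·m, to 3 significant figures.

T = A_s f_y = 6090 × 420 = 2557800 N = 2557.8 kN.
From C = T: a = T/(0.85 f'_c b) = 2557800/(0.85 × 44.9 × 435) = 154.07 mm.
M_n = T(d − a/2) = 2557.8 kN × (925 − 77.035) mm = 2168.92 kN·m.

M_n ≈ 2170 kN·m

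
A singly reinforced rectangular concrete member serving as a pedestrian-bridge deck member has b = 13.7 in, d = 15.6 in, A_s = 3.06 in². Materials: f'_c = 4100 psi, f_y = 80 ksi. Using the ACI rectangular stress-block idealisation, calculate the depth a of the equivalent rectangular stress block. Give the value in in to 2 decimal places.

T = A_s f_y = 3.06 × 80 = 244.8 kips.
a = T/(0.85 f'_c b) = 244.8/(0.85 × 4.1 × 13.7) = 5.13 in.

a ≈ 5.13 in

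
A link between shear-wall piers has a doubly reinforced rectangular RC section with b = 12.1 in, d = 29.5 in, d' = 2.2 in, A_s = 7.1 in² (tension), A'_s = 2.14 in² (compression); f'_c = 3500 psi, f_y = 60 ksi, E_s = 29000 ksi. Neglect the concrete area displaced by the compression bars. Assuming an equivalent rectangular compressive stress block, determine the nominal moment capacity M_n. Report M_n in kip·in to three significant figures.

Assume both steels yield.
a = (A_s − A'_s) f_y/(0.85 f'_c b) = (7.1 − 2.14) × 60/(0.85 × 3.5 × 12.1) = 8.267 in.
c = a/β₁ = 8.267/0.85 = 9.726 in; ε'_s = 0.003(c − d')/c = 0.0023 ≥ ε_y = 0.0021, so the compression steel yields.
M_n = (A_s − A'_s) f_y (d − a/2) + A'_s f_y (d − d') = 297.6 × (29.5 − 4.1335) + 128.4 × (29.5 − 2.2) = 7549.1 + 3505.3 = 11054.4 kip·in.

M_n ≈ 11100 kip·in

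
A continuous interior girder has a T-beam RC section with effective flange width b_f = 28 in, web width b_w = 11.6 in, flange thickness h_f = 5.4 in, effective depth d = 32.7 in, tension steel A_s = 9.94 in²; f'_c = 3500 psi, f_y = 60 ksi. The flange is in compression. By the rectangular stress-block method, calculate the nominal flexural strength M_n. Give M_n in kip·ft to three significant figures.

Tension: T = A_s f_y = 9.94 × 60 = 596.4 kips.
Try a within the flange: a = T/(0.85 f'_c b_f) = 596.4/(0.85 × 3.5 × 28) = 7.160 in.
a = 7.160 > h_f = 5.4 in: the block extends into the web. Split into flange-overhang and web parts.
C_f = 0.85 f'_c (b_f − b_w) h_f = 0.85 × 3.5 × (28 − 11.6) × 5.4 = 263.5 kips.
Remaining web compression depth: a_w = (T − C_f)/(0.85 f'_c b_w) = (596.4 − 263.5)/(0.85 × 3.5 × 11.6) = 9.646 in.
M_n = C_f(d − h_f/2) + (T − C_f)(d − a_w/2) = 263.5 × (32.7 − 2.7) + 332.9 × (32.7 − 4.823) = 7905.0 + 9280.3 = 17185.3 kip·in.
M_n = 17185.3/12 = 1432.11 kip·ft.

M_n ≈ 1430 kip·ft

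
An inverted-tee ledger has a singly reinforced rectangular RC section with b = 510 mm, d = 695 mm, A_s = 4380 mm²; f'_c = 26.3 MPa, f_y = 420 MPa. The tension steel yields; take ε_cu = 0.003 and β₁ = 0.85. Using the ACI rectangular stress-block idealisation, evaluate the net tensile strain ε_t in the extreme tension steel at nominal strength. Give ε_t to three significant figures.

ε_t ≈ 0.00798

a = A_s f_y/(0.85 f'_c b) = 161.35 mm.
β₁ = 0.85, so c = a/β₁ = 161.35/0.85 = 189.82 mm.
From the linear strain diagram with ε_cu = 0.003: ε_t = 0.003 (d − c)/c = 0.003 × (695 − 189.82)/189.82 = 0.00798.
Since ε_t ≥ 0.005, the section is tension-controlled.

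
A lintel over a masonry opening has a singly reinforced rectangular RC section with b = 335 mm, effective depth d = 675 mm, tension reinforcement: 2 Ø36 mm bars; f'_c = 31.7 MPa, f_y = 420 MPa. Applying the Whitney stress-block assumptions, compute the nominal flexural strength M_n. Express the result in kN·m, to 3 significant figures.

A_s = 2 × 1018 = 2036 mm².
T = A_s f_y = 2036 × 420 = 855120 N = 855.12 kN.
From C = T: a = T/(0.85 f'_c b) = 855120/(0.85 × 31.7 × 335) = 94.73 mm.
M_n = T(d − a/2) = 855.12 kN × (675 − 47.365) mm = 536.70 kN·m.

M_n ≈ 537 kN·m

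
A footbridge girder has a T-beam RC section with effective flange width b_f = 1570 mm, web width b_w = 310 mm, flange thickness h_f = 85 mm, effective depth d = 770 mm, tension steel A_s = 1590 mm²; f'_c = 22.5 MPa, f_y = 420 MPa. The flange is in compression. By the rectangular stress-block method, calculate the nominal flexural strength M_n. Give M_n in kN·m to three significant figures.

Tension: T = A_s f_y = 1590 × 420 = 667800 N.
Try a within the flange: a = T/(0.85 f'_c b_f) = 667800/(0.85 × 22.5 × 1570) = 22.24 mm.
Since a = 22.24 ≤ h_f = 85 mm, the stress block lies entirely in the flange; analyse as a rectangular beam of width b_f.
M_n = T(d − a/2) = 667800 × (770 − 11.12) = 506.78 × 10⁶ N·mm.
M_n = 506.78 kN·m.

M_n ≈ 507 kN·m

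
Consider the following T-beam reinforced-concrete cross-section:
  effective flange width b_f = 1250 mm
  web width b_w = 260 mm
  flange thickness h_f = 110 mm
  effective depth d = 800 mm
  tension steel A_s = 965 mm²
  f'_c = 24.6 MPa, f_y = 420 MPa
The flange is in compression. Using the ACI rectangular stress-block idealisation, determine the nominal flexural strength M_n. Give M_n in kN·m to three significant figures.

Tension: T = A_s f_y = 965 × 420 = 405300 N.
Try a within the flange: a = T/(0.85 f'_c b_f) = 405300/(0.85 × 24.6 × 1250) = 15.51 mm.
Since a = 15.51 ≤ h_f = 110 mm, the stress block lies entirely in the flange; analyse as a rectangular beam of width b_f.
M_n = T(d − a/2) = 405300 × (800 − 7.755) = 321.10 × 10⁶ N·mm.
M_n = 321.10 kN·m.

M_n ≈ 321 kN·m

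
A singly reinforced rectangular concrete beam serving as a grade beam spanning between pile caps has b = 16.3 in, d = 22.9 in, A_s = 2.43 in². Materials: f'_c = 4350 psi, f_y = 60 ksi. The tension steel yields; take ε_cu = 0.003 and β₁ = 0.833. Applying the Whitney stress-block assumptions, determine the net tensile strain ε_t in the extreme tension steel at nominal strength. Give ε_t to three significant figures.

ε_t ≈ 0.0207

a = A_s f_y/(0.85 f'_c b) = 2.419 in.
β₁ = 0.833, so c = a/β₁ = 2.419/0.833 = 2.904 in.
From the linear strain diagram with ε_cu = 0.003: ε_t = 0.003 (d − c)/c = 0.003 × (22.9 − 2.904)/2.904 = 0.0207.
Since ε_t ≥ 0.005, the section is tension-controlled.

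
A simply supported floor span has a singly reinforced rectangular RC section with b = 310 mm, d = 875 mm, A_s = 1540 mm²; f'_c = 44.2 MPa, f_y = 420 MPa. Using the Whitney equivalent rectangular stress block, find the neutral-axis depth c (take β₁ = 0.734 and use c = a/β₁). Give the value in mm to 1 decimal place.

T = A_s f_y = 1540 × 420 = 646800 N = 646.8 kN.
Setting C = 0.85 f'_c a b equal to T: a = 646800/(0.85 × 44.2 × 310) = 55.535 mm.
With β₁ = 0.734, c = a/β₁ = 55.535/0.734 = 75.7 mm.

c ≈ 75.7 mm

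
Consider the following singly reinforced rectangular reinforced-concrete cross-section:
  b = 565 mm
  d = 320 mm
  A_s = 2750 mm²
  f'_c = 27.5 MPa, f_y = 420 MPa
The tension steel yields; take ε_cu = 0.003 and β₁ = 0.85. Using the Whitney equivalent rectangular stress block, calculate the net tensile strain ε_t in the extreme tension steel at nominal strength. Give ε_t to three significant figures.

ε_t ≈ 0.00633

a = A_s f_y/(0.85 f'_c b) = 87.45 mm.
β₁ = 0.85, so c = a/β₁ = 87.45/0.85 = 102.88 mm.
From the linear strain diagram with ε_cu = 0.003: ε_t = 0.003 (d − c)/c = 0.003 × (320 − 102.88)/102.88 = 0.00633.
Since ε_t ≥ 0.005, the section is tension-controlled.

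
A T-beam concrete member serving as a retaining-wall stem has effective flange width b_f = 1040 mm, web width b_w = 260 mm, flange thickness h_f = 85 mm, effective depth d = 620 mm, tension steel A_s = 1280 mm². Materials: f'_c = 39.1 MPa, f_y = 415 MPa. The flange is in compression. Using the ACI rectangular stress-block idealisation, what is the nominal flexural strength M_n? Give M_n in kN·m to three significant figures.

Tension: T = A_s f_y = 1280 × 415 = 531200 N.
Try a within the flange: a = T/(0.85 f'_c b_f) = 531200/(0.85 × 39.1 × 1040) = 15.37 mm.
Since a = 15.37 ≤ h_f = 85 mm, the stress block lies entirely in the flange; analyse as a rectangular beam of width b_f.
M_n = T(d − a/2) = 531200 × (620 − 7.685) = 325.26 × 10⁶ N·mm.
M_n = 325.26 kN·m.

M_n ≈ 325 kN·m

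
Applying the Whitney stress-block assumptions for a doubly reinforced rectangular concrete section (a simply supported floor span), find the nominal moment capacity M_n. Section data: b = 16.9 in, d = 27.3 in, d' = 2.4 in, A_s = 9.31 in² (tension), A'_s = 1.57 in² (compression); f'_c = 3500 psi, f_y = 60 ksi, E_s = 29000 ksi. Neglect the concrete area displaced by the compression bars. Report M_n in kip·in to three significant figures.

M_n ≈ 12900 kip·in

Assume both steels yield.
a = (A_s − A'_s) f_y/(0.85 f'_c b) = (9.31 − 1.57) × 60/(0.85 × 3.5 × 16.9) = 9.237 in.
c = a/β₁ = 9.237/0.85 = 10.867 in; ε'_s = 0.003(c − d')/c = 0.0023 ≥ ε_y = 0.0021, so the compression steel yields.
M_n = (A_s − A'_s) f_y (d − a/2) + A'_s f_y (d − d') = 464.4 × (27.3 − 4.6185) + 94.2 × (27.3 − 2.4) = 10533.3 + 2345.6 = 12878.9 kip·in.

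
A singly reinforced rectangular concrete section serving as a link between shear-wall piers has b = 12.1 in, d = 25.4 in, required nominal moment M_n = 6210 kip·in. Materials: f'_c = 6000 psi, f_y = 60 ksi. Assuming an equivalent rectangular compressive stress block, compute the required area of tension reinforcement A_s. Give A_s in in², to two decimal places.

From M_n = 0.85 f'_c a b (d − a/2):
a = d − √(d² − 2M_n/(0.85 f'_c b)) = 25.4 − √(25.4² − 2 × 6210/(0.85 × 6 × 12.1)) = 4.331 in.
A_s = 0.85 f'_c a b / f_y = 0.85 × 6 × 4.331 × 12.1 / 60 = 4.454 in².

A_s ≈ 4.45 in²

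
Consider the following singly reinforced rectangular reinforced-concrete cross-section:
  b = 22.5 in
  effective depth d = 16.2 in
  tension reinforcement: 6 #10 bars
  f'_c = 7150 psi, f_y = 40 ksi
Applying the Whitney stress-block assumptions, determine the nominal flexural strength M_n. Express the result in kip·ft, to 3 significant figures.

M_n ≈ 383 kip·ft

A_s = 6 × 1.27 = 7.62 in².
T = A_s f_y = 7.62 × 40 = 304.8 kips.
a = T/(0.85 f'_c b) = 304.8/(0.85 × 7.15 × 22.5) = 2.229 in.
M_n = T(d − a/2) = 304.8 × (16.2 − 1.1145) = 4598.1 kip·in = 4598.1/12 = 383.18 kip·ft.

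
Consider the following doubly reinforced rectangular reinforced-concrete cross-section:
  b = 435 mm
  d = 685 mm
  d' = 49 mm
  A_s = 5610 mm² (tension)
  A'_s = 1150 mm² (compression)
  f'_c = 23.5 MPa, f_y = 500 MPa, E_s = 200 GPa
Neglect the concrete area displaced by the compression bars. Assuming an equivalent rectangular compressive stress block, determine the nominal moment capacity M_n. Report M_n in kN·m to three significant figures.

Assume both tension and compression steel yield.
Net tension couple steel: A_s − A'_s = 4460 mm².
a = (A_s − A'_s) f_y / (0.85 f'_c b) = 2230000/(0.85 × 23.5 × 435) = 256.64 mm.
c = a/β₁ = 256.64/0.85 = 301.93 mm; ε'_s = 0.003(c − d')/c = 0.0025 ≥ f_y/E_s = 0.0025, so compression steel does yield.
M_n = (A_s − A'_s) f_y (d − a/2) + A'_s f_y (d − d') = [2230000 × (685 − 128.32) + 575000 × (685 − 49)] × 10⁻⁶ = 1241.40 + 365.70 = 1607.10 kN·m.

M_n ≈ 1610 kN·m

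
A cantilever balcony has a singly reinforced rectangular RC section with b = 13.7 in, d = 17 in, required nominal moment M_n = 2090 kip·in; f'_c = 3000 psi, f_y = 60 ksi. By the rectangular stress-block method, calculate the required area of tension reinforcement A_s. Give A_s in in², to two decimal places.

A_s ≈ 2.32 in²

From M_n = 0.85 f'_c a b (d − a/2):
a = d − √(d² − 2M_n/(0.85 f'_c b)) = 17 − √(17² − 2 × 2090/(0.85 × 3 × 13.7)) = 3.987 in.
A_s = 0.85 f'_c a b / f_y = 0.85 × 3 × 3.987 × 13.7 / 60 = 2.321 in².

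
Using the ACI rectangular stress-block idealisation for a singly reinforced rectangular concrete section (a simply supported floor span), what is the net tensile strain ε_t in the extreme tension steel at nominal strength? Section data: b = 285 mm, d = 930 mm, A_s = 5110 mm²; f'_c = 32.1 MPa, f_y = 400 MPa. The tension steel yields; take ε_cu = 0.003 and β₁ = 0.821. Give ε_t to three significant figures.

ε_t ≈ 0.00571

a = A_s f_y/(0.85 f'_c b) = 262.85 mm.
β₁ = 0.821, so c = a/β₁ = 262.85/0.821 = 320.16 mm.
From the linear strain diagram with ε_cu = 0.003: ε_t = 0.003 (d − c)/c = 0.003 × (930 − 320.16)/320.16 = 0.00571.
Since ε_t ≥ 0.005, the section is tension-controlled.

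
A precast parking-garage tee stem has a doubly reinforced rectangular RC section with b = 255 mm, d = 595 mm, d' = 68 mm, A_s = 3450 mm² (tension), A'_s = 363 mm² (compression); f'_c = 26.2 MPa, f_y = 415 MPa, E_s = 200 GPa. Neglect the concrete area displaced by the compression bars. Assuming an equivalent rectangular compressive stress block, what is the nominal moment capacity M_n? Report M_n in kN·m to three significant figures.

M_n ≈ 697 kN·m

Assume both tension and compression steel yield.
Net tension couple steel: A_s − A'_s = 3087 mm².
a = (A_s − A'_s) f_y / (0.85 f'_c b) = 1281105/(0.85 × 26.2 × 255) = 225.59 mm.
c = a/β₁ = 225.59/0.85 = 265.40 mm; ε'_s = 0.003(c − d')/c = 0.0022 ≥ f_y/E_s = 0.0021, so compression steel does yield.
M_n = (A_s − A'_s) f_y (d − a/2) + A'_s f_y (d − d') = [1281105 × (595 − 112.795) + 150645 × (595 − 68)] × 10⁻⁶ = 617.76 + 79.39 = 697.15 kN·m.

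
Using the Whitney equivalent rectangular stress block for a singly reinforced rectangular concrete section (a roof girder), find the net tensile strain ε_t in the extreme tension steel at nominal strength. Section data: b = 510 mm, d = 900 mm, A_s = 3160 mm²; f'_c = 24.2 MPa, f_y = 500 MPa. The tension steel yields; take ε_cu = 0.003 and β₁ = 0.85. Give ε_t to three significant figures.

ε_t ≈ 0.0122

a = A_s f_y/(0.85 f'_c b) = 150.61 mm.
β₁ = 0.85, so c = a/β₁ = 150.61/0.85 = 177.19 mm.
From the linear strain diagram with ε_cu = 0.003: ε_t = 0.003 (d − c)/c = 0.003 × (900 − 177.19)/177.19 = 0.0122.
Since ε_t ≥ 0.005, the section is tension-controlled.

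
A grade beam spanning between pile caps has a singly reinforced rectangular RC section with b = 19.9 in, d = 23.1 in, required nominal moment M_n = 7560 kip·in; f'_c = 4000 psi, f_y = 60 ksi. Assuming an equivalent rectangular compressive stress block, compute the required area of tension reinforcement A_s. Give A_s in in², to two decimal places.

From M_n = 0.85 f'_c a b (d − a/2):
a = d − √(d² − 2M_n/(0.85 f'_c b)) = 23.1 − √(23.1² − 2 × 7560/(0.85 × 4 × 19.9)) = 5.489 in.
A_s = 0.85 f'_c a b / f_y = 0.85 × 4 × 5.489 × 19.9 / 60 = 6.190 in².

A_s ≈ 6.19 in²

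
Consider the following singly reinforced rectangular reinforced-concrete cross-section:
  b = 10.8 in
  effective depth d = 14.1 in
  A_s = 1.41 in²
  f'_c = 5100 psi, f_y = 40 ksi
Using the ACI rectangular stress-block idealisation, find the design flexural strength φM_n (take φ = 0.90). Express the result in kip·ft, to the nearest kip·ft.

T = A_s f_y = 1.41 × 40 = 56.4 kips.
a = T/(0.85 f'_c b) = 56.4/(0.85 × 5.1 × 10.8) = 1.205 in.
M_n = T(d − a/2) = 56.4 × (14.1 − 0.6025) = 761.3 kip·in = 761.3/12 = 63.44 kip·ft.
φM_n = 0.90 × 63.44 = 57.10 kip·ft.

φM_n ≈ 57 kip·ft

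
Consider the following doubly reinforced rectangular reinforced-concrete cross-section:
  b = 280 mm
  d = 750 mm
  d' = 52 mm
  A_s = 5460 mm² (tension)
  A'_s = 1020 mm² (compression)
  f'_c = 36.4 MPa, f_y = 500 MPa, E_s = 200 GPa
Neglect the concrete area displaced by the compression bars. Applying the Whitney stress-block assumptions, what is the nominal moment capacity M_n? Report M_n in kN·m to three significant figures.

Assume both tension and compression steel yield.
Net tension couple steel: A_s − A'_s = 4440 mm².
a = (A_s − A'_s) f_y / (0.85 f'_c b) = 2220000/(0.85 × 36.4 × 280) = 256.26 mm.
c = a/β₁ = 256.26/0.79 = 324.38 mm; ε'_s = 0.003(c − d')/c = 0.0025 ≥ f_y/E_s = 0.0025, so compression steel does yield.
M_n = (A_s − A'_s) f_y (d − a/2) + A'_s f_y (d − d') = [2220000 × (750 − 128.13) + 510000 × (750 − 52)] × 10⁻⁶ = 1380.55 + 355.98 = 1736.53 kN·m.

M_n ≈ 1740 kN·m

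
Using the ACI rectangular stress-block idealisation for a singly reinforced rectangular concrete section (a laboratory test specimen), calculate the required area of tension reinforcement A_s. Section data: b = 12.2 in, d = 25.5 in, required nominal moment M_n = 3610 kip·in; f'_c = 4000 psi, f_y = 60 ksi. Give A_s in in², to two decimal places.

A_s ≈ 2.54 in²

From M_n = 0.85 f'_c a b (d − a/2):
a = d − √(d² − 2M_n/(0.85 f'_c b)) = 25.5 − √(25.5² − 2 × 3610/(0.85 × 4 × 12.2)) = 3.678 in.
A_s = 0.85 f'_c a b / f_y = 0.85 × 4 × 3.678 × 12.2 / 60 = 2.543 in².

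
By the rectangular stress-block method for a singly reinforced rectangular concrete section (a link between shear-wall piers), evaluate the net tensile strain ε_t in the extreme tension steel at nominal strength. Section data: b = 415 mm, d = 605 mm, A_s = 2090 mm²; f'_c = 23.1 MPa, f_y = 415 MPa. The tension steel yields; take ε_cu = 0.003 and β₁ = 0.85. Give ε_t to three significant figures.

ε_t ≈ 0.0115

a = A_s f_y/(0.85 f'_c b) = 106.44 mm.
β₁ = 0.85, so c = a/β₁ = 106.44/0.85 = 125.22 mm.
From the linear strain diagram with ε_cu = 0.003: ε_t = 0.003 (d − c)/c = 0.003 × (605 − 125.22)/125.22 = 0.0115.
Since ε_t ≥ 0.005, the section is tension-controlled.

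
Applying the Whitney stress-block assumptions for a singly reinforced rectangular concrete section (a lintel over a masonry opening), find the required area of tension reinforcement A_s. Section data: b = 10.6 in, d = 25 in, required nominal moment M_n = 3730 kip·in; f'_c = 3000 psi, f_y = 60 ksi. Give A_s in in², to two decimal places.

From M_n = 0.85 f'_c a b (d − a/2):
a = d − √(d² − 2M_n/(0.85 f'_c b)) = 25 − √(25² − 2 × 3730/(0.85 × 3 × 10.6)) = 6.318 in.
A_s = 0.85 f'_c a b / f_y = 0.85 × 3 × 6.318 × 10.6 / 60 = 2.846 in².

A_s ≈ 2.85 in²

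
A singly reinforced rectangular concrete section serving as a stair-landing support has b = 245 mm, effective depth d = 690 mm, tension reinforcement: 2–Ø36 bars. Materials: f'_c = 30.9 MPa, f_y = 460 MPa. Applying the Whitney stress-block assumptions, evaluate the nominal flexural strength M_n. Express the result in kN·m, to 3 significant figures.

A_s = 2 × 1018 = 2036 mm².
T = A_s f_y = 2036 × 460 = 936560 N = 936.56 kN.
From C = T: a = T/(0.85 f'_c b) = 936560/(0.85 × 30.9 × 245) = 145.54 mm.
M_n = T(d − a/2) = 936.56 kN × (690 − 72.77) mm = 578.07 kN·m.

M_n ≈ 578 kN·m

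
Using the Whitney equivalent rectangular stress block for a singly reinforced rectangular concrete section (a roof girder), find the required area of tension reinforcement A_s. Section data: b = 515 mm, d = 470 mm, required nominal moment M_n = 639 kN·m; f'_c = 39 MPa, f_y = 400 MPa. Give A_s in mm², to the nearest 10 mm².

With M_n = 0.85 f'_c a b (d − a/2), solve the quadratic for a:
a = d − √(d² − 2M_n/(0.85 f'_c b)) = 470 − √(470² − 2 × 639×10⁶/(0.85 × 39 × 515)) = 87.85 mm.
A_s = 0.85 f'_c a b / f_y = 0.85 × 39 × 87.85 × 515 / 400 = 3749.5 mm².

A_s ≈ 3750 mm²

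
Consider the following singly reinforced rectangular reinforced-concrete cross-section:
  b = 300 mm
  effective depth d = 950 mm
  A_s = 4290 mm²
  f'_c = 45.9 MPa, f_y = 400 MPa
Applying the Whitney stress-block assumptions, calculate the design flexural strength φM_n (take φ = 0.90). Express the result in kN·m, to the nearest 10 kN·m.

φM_n ≈ 1350 kN·m

T = A_s f_y = 4290 × 400 = 1716000 N = 1716 kN.
From C = T: a = T/(0.85 f'_c b) = 1716000/(0.85 × 45.9 × 300) = 146.61 mm.
M_n = T(d − a/2) = 1716 kN × (950 − 73.305) mm = 1504.41 kN·m.
φM_n = 0.90 × 1504.41 = 1353.97 kN·m.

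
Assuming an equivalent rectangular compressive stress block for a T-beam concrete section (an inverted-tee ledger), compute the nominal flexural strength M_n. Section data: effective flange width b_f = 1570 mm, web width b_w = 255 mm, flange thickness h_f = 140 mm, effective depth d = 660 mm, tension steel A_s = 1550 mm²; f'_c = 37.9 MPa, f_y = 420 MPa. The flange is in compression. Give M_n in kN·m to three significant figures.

Tension: T = A_s f_y = 1550 × 420 = 651000 N.
Try a within the flange: a = T/(0.85 f'_c b_f) = 651000/(0.85 × 37.9 × 1570) = 12.87 mm.
Since a = 12.87 ≤ h_f = 140 mm, the stress block lies entirely in the flange; analyse as a rectangular beam of width b_f.
M_n = T(d − a/2) = 651000 × (660 − 6.435) = 425.47 × 10⁶ N·mm.
M_n = 425.47 kN·m.

M_n ≈ 425 kN·m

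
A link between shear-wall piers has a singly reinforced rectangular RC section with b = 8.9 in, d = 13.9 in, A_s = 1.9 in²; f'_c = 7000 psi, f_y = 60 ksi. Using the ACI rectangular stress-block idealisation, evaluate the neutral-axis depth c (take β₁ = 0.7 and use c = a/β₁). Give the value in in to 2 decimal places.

T = A_s f_y = 1.9 × 60 = 114 kips.
a = T/(0.85 f'_c b) = 114/(0.85 × 7 × 8.9) = 2.1528 in.
With β₁ = 0.7, c = a/β₁ = 2.1528/0.7 = 3.08 in.

c ≈ 3.08 in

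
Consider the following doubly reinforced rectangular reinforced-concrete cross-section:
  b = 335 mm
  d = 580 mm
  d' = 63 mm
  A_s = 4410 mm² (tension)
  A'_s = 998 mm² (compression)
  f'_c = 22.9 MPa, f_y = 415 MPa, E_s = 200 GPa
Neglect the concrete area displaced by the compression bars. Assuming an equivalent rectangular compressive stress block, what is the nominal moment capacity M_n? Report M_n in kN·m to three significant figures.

M_n ≈ 882 kN·m

Assume both tension and compression steel yield.
Net tension couple steel: A_s − A'_s = 3412 mm².
a = (A_s − A'_s) f_y / (0.85 f'_c b) = 1415980/(0.85 × 22.9 × 335) = 217.15 mm.
c = a/β₁ = 217.15/0.85 = 255.47 mm; ε'_s = 0.003(c − d')/c = 0.0023 ≥ f_y/E_s = 0.0021, so compression steel does yield.
M_n = (A_s − A'_s) f_y (d − a/2) + A'_s f_y (d − d') = [1415980 × (580 − 108.575) + 414170 × (580 − 63)] × 10⁻⁶ = 667.53 + 214.13 = 881.66 kN·m.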